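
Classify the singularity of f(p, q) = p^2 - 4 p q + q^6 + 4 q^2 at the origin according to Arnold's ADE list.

A_5

The Hessian of f at 0 has rank 1. Corank 1: A-series; mu = 5 gives A_5.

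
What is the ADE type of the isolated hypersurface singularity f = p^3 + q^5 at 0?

E8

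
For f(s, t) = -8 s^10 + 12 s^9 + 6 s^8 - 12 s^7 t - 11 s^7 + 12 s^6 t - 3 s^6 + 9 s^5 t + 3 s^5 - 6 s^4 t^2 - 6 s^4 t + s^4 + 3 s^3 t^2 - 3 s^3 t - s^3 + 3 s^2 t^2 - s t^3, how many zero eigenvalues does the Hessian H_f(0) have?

2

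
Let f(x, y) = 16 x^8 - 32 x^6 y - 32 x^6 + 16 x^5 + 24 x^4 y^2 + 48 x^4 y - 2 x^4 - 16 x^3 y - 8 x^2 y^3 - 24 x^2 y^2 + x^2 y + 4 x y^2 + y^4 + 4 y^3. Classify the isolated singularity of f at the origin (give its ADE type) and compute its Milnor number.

The Hessian of f at 0 is [[0, 0], [0, 0]] with rank 0, so corank 2. A Groebner basis of the Jacobian ideal J(f) in C{x,y} is {x*y^2 + x*y/8 + y^2/4, -x*y/16 + y^3 - y^2/8, x^2 + 17*x*y/4 + 9*y^2/2}; counting standard monomials gives mu = 5. Corank 2; j^3 = y*(x + 2*y)^2 has shape L^2 M (L != M), so D-series; mu = 5 gives D_5.

Type D_5, Milnor number mu = 5.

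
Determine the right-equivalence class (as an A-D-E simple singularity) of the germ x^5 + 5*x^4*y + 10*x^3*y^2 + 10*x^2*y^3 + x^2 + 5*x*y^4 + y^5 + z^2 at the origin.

The Hessian of f at 0 is [[2, 0, 0], [0, 0, 0], [0, 0, 2]] with rank 2, so corank 1. A Groebner basis of the Jacobian ideal J(f) in C{x,y,z} is {y^4, x, z}; counting standard monomials gives mu = 4. Corank 1: A-series; mu = 4 gives A_4.

A_{4}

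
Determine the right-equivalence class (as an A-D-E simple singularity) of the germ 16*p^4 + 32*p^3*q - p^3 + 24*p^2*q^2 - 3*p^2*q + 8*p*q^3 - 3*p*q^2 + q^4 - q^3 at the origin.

The Hessian of f at 0 is [[0, 0], [0, 0]] with rank 0, so corank 2. A Groebner basis of the Jacobian ideal J(f) in C{p,q} is {q^4, p*q^2 + 5*q^3/6, p^2 + 2*p*q + q^2}; counting standard monomials gives mu = 6. Corank 2; j^3 = -(p + q)^3 is a perfect cube, so E-series; the 4-jet and mu = 6 give E_6.

E_6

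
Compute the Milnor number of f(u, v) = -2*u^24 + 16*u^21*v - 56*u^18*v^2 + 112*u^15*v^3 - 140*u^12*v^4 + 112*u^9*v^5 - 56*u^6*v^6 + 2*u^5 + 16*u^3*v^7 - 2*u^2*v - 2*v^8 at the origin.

9

The Hessian of f at 0 has rank 0. Corank 2; j^3 = -2*u^2*v has shape L^2 M (L != M), so D-series; mu = 9 gives D_9.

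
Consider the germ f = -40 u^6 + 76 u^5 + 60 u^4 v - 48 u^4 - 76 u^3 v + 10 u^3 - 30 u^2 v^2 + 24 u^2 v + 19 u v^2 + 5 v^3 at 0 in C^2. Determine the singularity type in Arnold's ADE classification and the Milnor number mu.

Type D_4, Milnor number mu = 4.

The Hessian of f at 0 is [[0, 0], [0, 0]] with rank 0, so corank 2. A Groebner basis of the Jacobian ideal J(f) in C{u,v} is {v^3, u^2 - v^2/6, u*v + v^2/2}; counting standard monomials gives mu = 4. Corank 2; j^3 = (u + v)*(10*u^2 + 14*u*v + 5*v^2) splits into three distinct lines over C (the quadratic factor has nonzero discriminant), so D_4.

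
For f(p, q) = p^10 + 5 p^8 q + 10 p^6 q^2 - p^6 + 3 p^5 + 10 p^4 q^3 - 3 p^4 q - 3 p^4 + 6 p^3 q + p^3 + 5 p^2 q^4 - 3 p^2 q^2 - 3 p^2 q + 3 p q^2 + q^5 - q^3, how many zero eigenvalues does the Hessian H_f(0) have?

2

Hessian at 0 has rank 0.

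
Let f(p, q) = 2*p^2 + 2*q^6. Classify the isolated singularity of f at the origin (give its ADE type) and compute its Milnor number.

The Hessian of f at 0 has rank 1. Corank 1: A-series; mu = 5 gives A_5.

Type A_5, Milnor number mu = 5.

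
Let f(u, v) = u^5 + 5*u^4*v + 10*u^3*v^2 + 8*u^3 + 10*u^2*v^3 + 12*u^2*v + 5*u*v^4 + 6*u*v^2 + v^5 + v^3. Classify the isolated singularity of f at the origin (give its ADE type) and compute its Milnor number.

The Hessian of f at 0 is [[0, 0], [0, 0]] with rank 0, so corank 2. A Groebner basis of the Jacobian ideal J(f) in C{u,v} is {v^5, u*v^3 + 5*v^4/8, u^2 + u*v + v^2/4}; counting standard monomials gives mu = 8. Corank 2; j^3 = (2*u + v)^3 is a perfect cube, so E-series; the 5-jet and mu = 8 give E_8.

Type E8, Milnor number mu = 8.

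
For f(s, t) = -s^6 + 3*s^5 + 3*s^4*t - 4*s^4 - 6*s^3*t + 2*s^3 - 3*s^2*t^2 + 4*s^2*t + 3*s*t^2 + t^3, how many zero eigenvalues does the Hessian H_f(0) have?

The Hessian at 0 is [[0, 0], [0, 0]] of rank 0; hence corank 2.

2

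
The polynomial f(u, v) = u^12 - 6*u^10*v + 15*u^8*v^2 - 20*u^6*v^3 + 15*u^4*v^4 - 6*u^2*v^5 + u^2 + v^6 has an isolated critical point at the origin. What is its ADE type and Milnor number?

Type A_{5}, Milnor number mu = 5.

The Hessian of f at 0 has rank 1. Corank 1: A-series; mu = 5 gives A_5.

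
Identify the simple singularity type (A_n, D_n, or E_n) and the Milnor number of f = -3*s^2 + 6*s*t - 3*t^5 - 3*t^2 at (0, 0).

Type A_4, Milnor number mu = 4.

The Hessian of f at 0 is [[-6, 6], [6, -6]] with rank 1, so corank 1. A Groebner basis of the Jacobian ideal J(f) in C{s,t} is {t^4, s - t}; counting standard monomials gives mu = 4. Corank 1: A-series; mu = 4 gives A_4.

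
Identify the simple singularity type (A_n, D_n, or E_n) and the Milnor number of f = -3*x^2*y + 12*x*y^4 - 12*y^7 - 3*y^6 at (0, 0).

The Hessian of f at 0 is [[0, 0], [0, 0]] with rank 0, so corank 2. A Groebner basis of the Jacobian ideal J(f) in C{x,y} is {-x*y/2 + y^4, x^3, x^2*y, x^2/3 + x*y^2}; counting standard monomials gives mu = 7. Corank 2; j^3 = -3*x^2*y has shape L^2 M (L != M), so D-series; mu = 7 gives D_7.

Type D_{7}, Milnor number mu = 7.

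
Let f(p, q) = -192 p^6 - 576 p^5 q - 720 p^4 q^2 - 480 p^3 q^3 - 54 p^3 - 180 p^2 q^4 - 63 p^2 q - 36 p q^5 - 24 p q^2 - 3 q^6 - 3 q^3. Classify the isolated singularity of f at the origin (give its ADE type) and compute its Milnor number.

The Hessian of f at 0 is [[0, 0], [0, 0]] with rank 0, so corank 2. A Groebner basis of the Jacobian ideal J(f) in C{p,q} is {-243*p*q/4 + q^5 - 81*q^2/4, p*q^2 + q^3/3, p^2 + 5*p*q/6 + q^2/6}; counting standard monomials gives mu = 7. Corank 2; j^3 = -3*(2*p + q)*(3*p + q)^2 has shape L^2 M (L != M), so D-series; mu = 7 gives D_7.

Type D_{7}, Milnor number mu = 7.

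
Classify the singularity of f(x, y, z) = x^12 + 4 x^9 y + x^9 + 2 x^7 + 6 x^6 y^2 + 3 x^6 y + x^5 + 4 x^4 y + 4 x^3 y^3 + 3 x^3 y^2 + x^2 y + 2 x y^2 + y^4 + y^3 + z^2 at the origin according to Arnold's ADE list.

The Hessian of f at 0 has rank 1. Corank 2; j^3 = y*(x + y)^2 has shape L^2 M (L != M), so D-series; mu = 5 gives D_5.

D5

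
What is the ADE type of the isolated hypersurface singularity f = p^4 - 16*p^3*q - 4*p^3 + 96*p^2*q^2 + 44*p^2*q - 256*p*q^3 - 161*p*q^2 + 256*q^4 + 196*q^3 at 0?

D_5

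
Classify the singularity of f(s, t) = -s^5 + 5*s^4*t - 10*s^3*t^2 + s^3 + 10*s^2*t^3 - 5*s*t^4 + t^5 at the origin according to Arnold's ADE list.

The Hessian of f at 0 is [[0, 0], [0, 0]] with rank 0, so corank 2. A Groebner basis of the Jacobian ideal J(f) in C{s,t} is {t^5, s*t^3 - t^4/4, s^2}; counting standard monomials gives mu = 8. Corank 2; j^3 = s^3 is a perfect cube, so E-series; the 5-jet and mu = 8 give E_8.

E8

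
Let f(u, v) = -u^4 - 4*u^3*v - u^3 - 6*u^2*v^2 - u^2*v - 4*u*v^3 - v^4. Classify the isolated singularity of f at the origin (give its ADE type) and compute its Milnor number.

Type D_{5}, Milnor number mu = 5.

The Hessian of f at 0 has rank 0. Corank 2; j^3 = -u^2*(u + v) has shape L^2 M (L != M), so D-series; mu = 5 gives D_5.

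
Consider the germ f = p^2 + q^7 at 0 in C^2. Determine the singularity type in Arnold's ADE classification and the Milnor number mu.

The Hessian of f at 0 is [[2, 0], [0, 0]] with rank 1, so corank 1. A Groebner basis of the Jacobian ideal J(f) in C{p,q} is {q^6, p}; counting standard monomials gives mu = 6. Corank 1: A-series; mu = 6 gives A_6.

Type A6, Milnor number mu = 6.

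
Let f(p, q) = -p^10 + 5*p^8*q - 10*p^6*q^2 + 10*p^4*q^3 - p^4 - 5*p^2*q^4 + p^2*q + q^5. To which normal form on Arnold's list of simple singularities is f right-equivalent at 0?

D6

The Hessian of f at 0 has rank 0. Corank 2; j^3 = p^2*q has shape L^2 M (L != M), so D-series; mu = 6 gives D_6.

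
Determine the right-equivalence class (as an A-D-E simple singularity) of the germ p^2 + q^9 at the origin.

The Hessian of f at 0 has rank 1. Corank 1: A-series; mu = 8 gives A_8.

A8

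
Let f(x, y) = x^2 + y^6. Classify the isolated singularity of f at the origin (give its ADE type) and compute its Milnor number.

Type A5, Milnor number mu = 5.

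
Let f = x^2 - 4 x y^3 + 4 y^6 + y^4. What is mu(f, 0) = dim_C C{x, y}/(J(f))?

3

The Hessian of f at 0 is [[2, 0], [0, 0]] with rank 1, so corank 1. A Groebner basis of the Jacobian ideal J(f) in C{x,y} is {y^3, x}; counting standard monomials gives mu = 3. Corank 1: A-series; mu = 3 gives A_3.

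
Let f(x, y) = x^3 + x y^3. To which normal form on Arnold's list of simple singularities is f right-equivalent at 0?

The Hessian of f at 0 has rank 0. Corank 2; j^3 = x^3 is a perfect cube, so E-series; the 4-jet and mu = 7 give E_7.

E_{7}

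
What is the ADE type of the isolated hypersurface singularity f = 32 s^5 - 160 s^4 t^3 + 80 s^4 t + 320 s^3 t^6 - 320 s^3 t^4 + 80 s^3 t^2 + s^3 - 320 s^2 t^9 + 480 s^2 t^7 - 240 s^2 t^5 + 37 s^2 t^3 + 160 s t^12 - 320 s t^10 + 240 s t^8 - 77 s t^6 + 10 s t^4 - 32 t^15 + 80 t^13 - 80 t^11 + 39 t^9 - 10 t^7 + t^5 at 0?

E_{8}

The Hessian of f at 0 is [[0, 0], [0, 0]] with rank 0, so corank 2. A Groebner basis of the Jacobian ideal J(f) in C{s,t} is {-s^2/2 + s*t^3, 4*s^2 + t^4, s^3, s^2*t}; counting standard monomials gives mu = 8. Corank 2; j^3 = s^3 is a perfect cube, so E-series; the 5-jet and mu = 8 give E_8.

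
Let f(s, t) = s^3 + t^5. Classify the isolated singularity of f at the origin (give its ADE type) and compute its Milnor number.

Type E_8, Milnor number mu = 8.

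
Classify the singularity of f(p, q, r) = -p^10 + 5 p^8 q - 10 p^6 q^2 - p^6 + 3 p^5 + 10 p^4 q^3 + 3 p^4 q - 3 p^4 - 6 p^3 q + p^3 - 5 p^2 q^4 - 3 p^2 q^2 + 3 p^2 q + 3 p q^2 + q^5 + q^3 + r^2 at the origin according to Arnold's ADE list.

E_{8}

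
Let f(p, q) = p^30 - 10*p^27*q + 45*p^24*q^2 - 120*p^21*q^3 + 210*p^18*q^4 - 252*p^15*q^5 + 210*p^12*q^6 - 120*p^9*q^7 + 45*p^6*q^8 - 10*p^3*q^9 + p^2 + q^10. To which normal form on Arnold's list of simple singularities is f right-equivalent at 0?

The Hessian of f at 0 has rank 1. Corank 1: A-series; mu = 9 gives A_9.

A_9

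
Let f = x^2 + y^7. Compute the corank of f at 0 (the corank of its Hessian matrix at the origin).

1

Hessian at 0 has rank 1.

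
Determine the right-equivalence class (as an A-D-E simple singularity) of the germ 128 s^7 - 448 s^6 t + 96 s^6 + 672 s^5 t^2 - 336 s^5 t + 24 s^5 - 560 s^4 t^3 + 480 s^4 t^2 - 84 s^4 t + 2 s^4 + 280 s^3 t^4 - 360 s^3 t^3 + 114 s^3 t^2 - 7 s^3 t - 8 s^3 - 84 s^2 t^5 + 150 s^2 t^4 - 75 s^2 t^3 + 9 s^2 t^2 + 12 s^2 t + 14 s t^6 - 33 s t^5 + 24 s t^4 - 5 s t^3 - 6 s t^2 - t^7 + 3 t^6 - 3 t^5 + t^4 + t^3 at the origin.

E_{7}

The Hessian of f at 0 is [[0, 0], [0, 0]] with rank 0, so corank 2. A Groebner basis of the Jacobian ideal J(f) in C{s,t} is {768*s^2 - 768*s*t + t^4 + 8*t^3 + 192*t^2, s^3 - 36*s^2 + 36*s*t - t^3/2 - 9*t^2, s^2*t - 40*s^2 + 40*s*t - 2*t^3/3 - 10*t^2, -32*s^2 + s*t^2 + 32*s*t - 5*t^3/6 - 8*t^2}; counting standard monomials gives mu = 7. Corank 2; j^3 = -(2*s - t)^3 is a perfect cube, so E-series; the 4-jet and mu = 7 give E_7.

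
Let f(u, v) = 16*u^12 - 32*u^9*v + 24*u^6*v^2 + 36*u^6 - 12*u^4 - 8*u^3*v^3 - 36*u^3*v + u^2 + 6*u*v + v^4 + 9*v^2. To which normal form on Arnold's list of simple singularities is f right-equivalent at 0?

The Hessian of f at 0 is [[2, 6], [6, 18]] with rank 1, so corank 1. A Groebner basis of the Jacobian ideal J(f) in C{u,v} is {v^3, u + 3*v}; counting standard monomials gives mu = 3. Corank 1: A-series; mu = 3 gives A_3.

A_{3}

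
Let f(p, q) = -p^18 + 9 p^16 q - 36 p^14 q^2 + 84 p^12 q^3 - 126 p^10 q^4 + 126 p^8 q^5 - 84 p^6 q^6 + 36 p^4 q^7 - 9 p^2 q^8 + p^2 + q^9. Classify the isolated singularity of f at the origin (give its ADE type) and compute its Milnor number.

Type A_8, Milnor number mu = 8.

The Hessian of f at 0 has rank 1. Corank 1: A-series; mu = 8 gives A_8.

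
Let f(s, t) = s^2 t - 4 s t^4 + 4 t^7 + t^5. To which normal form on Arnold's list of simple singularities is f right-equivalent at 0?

D6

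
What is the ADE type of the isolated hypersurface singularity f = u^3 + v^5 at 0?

E8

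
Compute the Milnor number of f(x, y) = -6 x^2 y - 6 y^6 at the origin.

7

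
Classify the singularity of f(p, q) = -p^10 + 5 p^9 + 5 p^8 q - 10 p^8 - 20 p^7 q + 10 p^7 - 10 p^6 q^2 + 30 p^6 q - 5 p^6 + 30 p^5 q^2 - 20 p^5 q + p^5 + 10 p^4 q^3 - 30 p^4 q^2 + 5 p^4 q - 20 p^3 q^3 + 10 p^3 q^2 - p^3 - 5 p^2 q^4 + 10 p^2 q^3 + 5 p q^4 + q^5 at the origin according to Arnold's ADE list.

The Hessian of f at 0 has rank 0. Corank 2; j^3 = -p^3 is a perfect cube, so E-series; the 5-jet and mu = 8 give E_8.

E8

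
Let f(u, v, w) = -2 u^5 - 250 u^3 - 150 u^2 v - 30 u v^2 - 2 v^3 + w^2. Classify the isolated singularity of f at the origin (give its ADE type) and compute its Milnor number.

The Hessian of f at 0 is [[0, 0, 0], [0, 0, 0], [0, 0, 2]] with rank 1, so corank 2. A Groebner basis of the Jacobian ideal J(f) in C{u,v,w} is {v^5, u*v^3 + 3*v^4/20, u^2 + 2*u*v/5 + v^2/25, w}; counting standard monomials gives mu = 8. Corank 2; j^3 = -2*(5*u + v)^3 is a perfect cube, so E-series; the 5-jet and mu = 8 give E_8.

Type E_8, Milnor number mu = 8.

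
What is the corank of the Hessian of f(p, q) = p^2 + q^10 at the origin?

Hessian at 0 has rank 1.

1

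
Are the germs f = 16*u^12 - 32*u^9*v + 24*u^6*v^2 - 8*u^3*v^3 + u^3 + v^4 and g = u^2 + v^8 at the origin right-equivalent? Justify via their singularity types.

The Hessian of f at 0 has rank 0. Corank 2; j^3 = u^3 is a perfect cube, so E-series; the 4-jet and mu = 6 give E_6. The Hessian of g at 0 has rank 1. Corank 1: A-series; mu = 7 gives A_7. f is E_6 but g is A_7, hence not right-equivalent.

No.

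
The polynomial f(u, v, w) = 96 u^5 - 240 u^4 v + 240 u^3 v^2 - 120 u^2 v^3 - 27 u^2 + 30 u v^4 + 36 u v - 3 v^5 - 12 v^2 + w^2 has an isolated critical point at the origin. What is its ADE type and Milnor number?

Type A4, Milnor number mu = 4.

The Hessian of f at 0 is [[-54, 36, 0], [36, -24, 0], [0, 0, 2]] with rank 2, so corank 1. A Groebner basis of the Jacobian ideal J(f) in C{u,v,w} is {v^4, u - 2*v/3, w}; counting standard monomials gives mu = 4. Corank 1: A-series; mu = 4 gives A_4.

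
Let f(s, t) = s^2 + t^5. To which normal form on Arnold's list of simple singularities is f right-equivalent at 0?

The Hessian of f at 0 is [[2, 0], [0, 0]] with rank 1, so corank 1. A Groebner basis of the Jacobian ideal J(f) in C{s,t} is {t^4, s}; counting standard monomials gives mu = 4. Corank 1: A-series; mu = 4 gives A_4.

A_4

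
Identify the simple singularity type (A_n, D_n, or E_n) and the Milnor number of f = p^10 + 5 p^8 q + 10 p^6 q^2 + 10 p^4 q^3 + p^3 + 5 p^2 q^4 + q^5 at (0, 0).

The Hessian of f at 0 has rank 0. Corank 2; j^3 = p^3 is a perfect cube, so E-series; the 5-jet and mu = 8 give E_8.

Type E8, Milnor number mu = 8.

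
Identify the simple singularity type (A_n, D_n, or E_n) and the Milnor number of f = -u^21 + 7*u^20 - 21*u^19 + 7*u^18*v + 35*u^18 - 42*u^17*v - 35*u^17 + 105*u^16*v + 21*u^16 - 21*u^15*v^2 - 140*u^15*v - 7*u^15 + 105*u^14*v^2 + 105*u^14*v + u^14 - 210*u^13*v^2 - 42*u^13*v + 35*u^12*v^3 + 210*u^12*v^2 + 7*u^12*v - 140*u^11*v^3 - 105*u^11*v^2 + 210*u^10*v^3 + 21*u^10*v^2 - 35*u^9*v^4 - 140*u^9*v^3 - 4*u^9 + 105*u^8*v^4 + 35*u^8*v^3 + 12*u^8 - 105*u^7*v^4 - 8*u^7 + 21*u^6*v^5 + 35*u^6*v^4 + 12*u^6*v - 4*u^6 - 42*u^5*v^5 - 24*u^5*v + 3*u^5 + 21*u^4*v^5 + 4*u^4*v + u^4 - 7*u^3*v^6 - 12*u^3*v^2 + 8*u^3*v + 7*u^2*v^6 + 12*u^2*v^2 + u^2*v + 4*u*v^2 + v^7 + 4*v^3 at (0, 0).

The Hessian of f at 0 has rank 0. Corank 2; j^3 = v*(u + 2*v)^2 has shape L^2 M (L != M), so D-series; mu = 8 gives D_8.

Type D_8, Milnor number mu = 8.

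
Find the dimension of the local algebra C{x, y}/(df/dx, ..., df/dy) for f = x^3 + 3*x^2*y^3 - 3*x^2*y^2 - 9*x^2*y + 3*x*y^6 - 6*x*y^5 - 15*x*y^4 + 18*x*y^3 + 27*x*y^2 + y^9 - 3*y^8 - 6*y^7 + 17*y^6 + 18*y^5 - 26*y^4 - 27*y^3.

The Hessian of f at 0 is [[0, 0], [0, 0]] with rank 0, so corank 2. A Groebner basis of the Jacobian ideal J(f) in C{x,y} is {x^3 - 27*x^2/2 + 81*x*y - 243*y^2/2, x^2*y - 3*x^2 + 18*x*y - 27*y^2, -x^2/2 + x*y^2 + 3*x*y - 9*y^2/2, y^3}; counting standard monomials gives mu = 6. Corank 2; j^3 = (x - 3*y)^3 is a perfect cube, so E-series; the 4-jet and mu = 6 give E_6.

6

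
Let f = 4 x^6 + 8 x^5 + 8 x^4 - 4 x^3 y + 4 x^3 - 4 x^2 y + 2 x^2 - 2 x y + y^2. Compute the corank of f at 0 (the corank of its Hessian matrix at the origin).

0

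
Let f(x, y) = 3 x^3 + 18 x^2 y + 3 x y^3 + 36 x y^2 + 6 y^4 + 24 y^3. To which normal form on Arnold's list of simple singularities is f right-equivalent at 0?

E_7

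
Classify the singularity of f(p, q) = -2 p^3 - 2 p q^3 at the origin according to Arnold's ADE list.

The Hessian of f at 0 is [[0, 0], [0, 0]] with rank 0, so corank 2. A Groebner basis of the Jacobian ideal J(f) in C{p,q} is {p^3, p*q^2, 3*p^2 + q^3}; counting standard monomials gives mu = 7. Corank 2; j^3 = -2*p^3 is a perfect cube, so E-series; the 4-jet and mu = 7 give E_7.

E7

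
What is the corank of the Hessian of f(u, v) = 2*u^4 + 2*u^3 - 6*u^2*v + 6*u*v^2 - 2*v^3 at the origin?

2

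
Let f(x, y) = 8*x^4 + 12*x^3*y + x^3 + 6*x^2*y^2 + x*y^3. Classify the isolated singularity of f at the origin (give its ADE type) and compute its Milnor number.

Type E_{7}, Milnor number mu = 7.

The Hessian of f at 0 is [[0, 0], [0, 0]] with rank 0, so corank 2. A Groebner basis of the Jacobian ideal J(f) in C{x,y} is {3*x^2/4 + y^4 + y^3/4, x^3, x^2*y - x^2/4 - y^3/12, x^2 + x*y^2 + y^3/3}; counting standard monomials gives mu = 7. Corank 2; j^3 = x^3 is a perfect cube, so E-series; the 4-jet and mu = 7 give E_7.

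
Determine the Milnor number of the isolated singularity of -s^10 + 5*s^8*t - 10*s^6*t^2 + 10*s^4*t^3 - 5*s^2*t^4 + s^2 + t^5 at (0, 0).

The Hessian of f at 0 has rank 1. Corank 1: A-series; mu = 4 gives A_4.

4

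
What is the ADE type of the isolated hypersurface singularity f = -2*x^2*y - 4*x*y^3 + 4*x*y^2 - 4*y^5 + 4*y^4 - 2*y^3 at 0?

D_{6}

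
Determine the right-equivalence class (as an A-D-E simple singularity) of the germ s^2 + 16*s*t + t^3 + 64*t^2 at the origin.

A_{2}

The Hessian of f at 0 has rank 1. Corank 1: A-series; mu = 2 gives A_2.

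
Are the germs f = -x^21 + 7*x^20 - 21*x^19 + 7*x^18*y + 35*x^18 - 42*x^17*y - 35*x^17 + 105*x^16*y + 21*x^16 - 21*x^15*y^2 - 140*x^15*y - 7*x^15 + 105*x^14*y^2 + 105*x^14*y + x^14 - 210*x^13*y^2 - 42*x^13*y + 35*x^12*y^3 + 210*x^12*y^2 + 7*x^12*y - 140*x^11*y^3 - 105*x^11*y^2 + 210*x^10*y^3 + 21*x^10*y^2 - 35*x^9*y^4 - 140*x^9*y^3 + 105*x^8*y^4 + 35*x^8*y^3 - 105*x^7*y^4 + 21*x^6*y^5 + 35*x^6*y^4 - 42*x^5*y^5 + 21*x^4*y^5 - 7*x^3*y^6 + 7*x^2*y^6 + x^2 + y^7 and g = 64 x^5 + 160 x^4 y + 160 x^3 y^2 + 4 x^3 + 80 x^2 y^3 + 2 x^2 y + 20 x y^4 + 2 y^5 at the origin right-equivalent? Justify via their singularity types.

The Hessian of f at 0 is [[2, 0], [0, 0]] with rank 1, so corank 1. A Groebner basis of the Jacobian ideal J(f) in C{x,y} is {y^6, x}; counting standard monomials gives mu = 6. Corank 1: A-series; mu = 6 gives A_6. The Hessian of g at 0 is [[0, 0], [0, 0]] with rank 0, so corank 2. A Groebner basis of the Jacobian ideal J(g) in C{x,y} is {-x*y/10 + y^4, x*y^2, x^2 + x*y/2}; counting standard monomials gives mu = 6. Corank 2; j^3 = 2*x^2*(2*x + y) has shape L^2 M (L != M), so D-series; mu = 6 gives D_6. f is A_6 but g is D_6, hence not right-equivalent.

No.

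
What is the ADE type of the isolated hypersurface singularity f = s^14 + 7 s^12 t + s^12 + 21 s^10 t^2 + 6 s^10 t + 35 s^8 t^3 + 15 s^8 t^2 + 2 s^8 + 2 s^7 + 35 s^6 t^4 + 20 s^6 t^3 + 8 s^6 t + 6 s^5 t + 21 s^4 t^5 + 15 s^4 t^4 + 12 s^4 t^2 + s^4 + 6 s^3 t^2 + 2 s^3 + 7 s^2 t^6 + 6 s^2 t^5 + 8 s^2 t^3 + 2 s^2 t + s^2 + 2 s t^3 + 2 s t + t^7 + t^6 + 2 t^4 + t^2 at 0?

A6

The Hessian of f at 0 has rank 1. Corank 1: A-series; mu = 6 gives A_6.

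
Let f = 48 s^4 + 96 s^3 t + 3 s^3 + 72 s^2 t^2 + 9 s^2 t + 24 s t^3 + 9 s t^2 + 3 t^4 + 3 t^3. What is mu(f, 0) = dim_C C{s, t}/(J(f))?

6

The Hessian of f at 0 has rank 0. Corank 2; j^3 = 3*(s + t)^3 is a perfect cube, so E-series; the 4-jet and mu = 6 give E_6.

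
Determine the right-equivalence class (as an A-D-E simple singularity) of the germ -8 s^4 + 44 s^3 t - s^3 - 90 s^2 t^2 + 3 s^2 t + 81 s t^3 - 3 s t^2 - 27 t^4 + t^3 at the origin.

The Hessian of f at 0 has rank 0. Corank 2; j^3 = -(s - t)^3 is a perfect cube, so E-series; the 4-jet and mu = 7 give E_7.

E_{7}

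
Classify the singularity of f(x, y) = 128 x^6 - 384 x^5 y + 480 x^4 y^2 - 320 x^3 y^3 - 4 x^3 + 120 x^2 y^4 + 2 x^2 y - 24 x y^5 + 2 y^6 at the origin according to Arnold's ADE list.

The Hessian of f at 0 has rank 0. Corank 2; j^3 = -2*x^2*(2*x - y) has shape L^2 M (L != M), so D-series; mu = 7 gives D_7.

D_{7}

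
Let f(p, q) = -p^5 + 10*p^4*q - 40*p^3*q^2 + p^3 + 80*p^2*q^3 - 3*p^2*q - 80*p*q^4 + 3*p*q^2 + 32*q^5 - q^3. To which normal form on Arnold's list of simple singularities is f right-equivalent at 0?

E_8

The Hessian of f at 0 has rank 0. Corank 2; j^3 = (p - q)^3 is a perfect cube, so E-series; the 5-jet and mu = 8 give E_8.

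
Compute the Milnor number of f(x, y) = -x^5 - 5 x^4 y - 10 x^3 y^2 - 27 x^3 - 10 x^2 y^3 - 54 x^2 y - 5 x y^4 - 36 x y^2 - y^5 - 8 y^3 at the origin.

8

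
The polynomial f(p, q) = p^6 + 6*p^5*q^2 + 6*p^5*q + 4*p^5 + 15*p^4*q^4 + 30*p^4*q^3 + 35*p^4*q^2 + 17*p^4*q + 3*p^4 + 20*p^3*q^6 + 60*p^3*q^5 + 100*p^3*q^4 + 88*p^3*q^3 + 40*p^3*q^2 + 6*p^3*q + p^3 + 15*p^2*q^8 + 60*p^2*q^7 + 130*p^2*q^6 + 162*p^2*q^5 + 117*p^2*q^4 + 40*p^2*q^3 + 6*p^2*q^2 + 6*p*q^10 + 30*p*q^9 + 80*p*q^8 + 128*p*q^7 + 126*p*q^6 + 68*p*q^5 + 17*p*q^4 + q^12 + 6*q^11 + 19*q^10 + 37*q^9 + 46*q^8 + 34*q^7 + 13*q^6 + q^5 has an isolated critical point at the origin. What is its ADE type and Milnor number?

The Hessian of f at 0 has rank 0. Corank 2; j^3 = p^3 is a perfect cube, so E-series; the 5-jet and mu = 8 give E_8.

Type E_8, Milnor number mu = 8.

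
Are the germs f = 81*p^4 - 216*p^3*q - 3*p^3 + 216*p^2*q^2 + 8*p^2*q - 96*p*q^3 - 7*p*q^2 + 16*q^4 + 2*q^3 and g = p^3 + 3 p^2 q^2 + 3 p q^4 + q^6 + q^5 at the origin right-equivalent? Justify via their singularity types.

No.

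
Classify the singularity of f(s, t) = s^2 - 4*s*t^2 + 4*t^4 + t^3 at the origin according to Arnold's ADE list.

A_2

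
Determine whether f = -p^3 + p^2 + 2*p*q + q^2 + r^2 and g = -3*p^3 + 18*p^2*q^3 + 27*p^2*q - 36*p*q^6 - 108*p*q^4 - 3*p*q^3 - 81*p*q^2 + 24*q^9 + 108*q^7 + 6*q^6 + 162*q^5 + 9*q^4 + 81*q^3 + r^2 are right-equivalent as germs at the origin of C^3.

No.

The Hessian of f at 0 has rank 2. Corank 1: A-series; mu = 2 gives A_2. The Hessian of g at 0 has rank 1. Corank 2; j^3 = -3*(p - 3*q)^3 is a perfect cube, so E-series; the 4-jet and mu = 7 give E_7. f is A_2 but g is E_7, hence not right-equivalent.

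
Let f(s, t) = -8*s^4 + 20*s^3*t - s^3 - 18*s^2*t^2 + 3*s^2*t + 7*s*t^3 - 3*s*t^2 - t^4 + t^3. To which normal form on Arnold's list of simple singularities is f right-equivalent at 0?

E_{7}

The Hessian of f at 0 has rank 0. Corank 2; j^3 = -(s - t)^3 is a perfect cube, so E-series; the 4-jet and mu = 7 give E_7.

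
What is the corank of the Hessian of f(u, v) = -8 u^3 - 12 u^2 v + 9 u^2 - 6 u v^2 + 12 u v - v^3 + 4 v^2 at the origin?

1

The Hessian at 0 is [[18, 12], [12, 8]] of rank 1; hence corank 1.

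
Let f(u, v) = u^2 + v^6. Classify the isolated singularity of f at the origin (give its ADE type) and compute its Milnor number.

The Hessian of f at 0 has rank 1. Corank 1: A-series; mu = 5 gives A_5.

Type A_{5}, Milnor number mu = 5.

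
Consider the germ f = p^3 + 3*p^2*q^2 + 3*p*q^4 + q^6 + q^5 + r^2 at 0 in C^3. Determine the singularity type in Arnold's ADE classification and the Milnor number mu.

The Hessian of f at 0 is [[0, 0, 0], [0, 0, 0], [0, 0, 2]] with rank 1, so corank 2. A Groebner basis of the Jacobian ideal J(f) in C{p,q,r} is {q^4, p^3, p^2/2 + p*q^2, r}; counting standard monomials gives mu = 8. Corank 2; j^3 = p^3 is a perfect cube, so E-series; the 5-jet and mu = 8 give E_8.

Type E_{8}, Milnor number mu = 8.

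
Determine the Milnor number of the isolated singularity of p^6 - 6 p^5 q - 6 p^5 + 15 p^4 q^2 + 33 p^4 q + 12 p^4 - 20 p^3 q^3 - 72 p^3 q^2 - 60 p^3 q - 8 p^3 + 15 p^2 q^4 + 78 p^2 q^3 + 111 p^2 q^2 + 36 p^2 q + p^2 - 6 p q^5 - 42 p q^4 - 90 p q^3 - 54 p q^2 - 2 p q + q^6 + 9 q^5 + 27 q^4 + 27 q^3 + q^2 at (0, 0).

2

The Hessian of f at 0 has rank 1. Corank 1: A-series; mu = 2 gives A_2.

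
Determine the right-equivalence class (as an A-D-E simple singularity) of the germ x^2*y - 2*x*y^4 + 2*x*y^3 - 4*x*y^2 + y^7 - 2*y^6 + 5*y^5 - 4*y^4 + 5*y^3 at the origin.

D_{4}

The Hessian of f at 0 is [[0, 0], [0, 0]] with rank 0, so corank 2. A Groebner basis of the Jacobian ideal J(f) in C{x,y} is {y^3, x^2 - y^2, x*y - 2*y^2}; counting standard monomials gives mu = 4. Corank 2; j^3 = y*(x^2 - 4*x*y + 5*y^2) splits into three distinct lines over C (the quadratic factor has nonzero discriminant), so D_4.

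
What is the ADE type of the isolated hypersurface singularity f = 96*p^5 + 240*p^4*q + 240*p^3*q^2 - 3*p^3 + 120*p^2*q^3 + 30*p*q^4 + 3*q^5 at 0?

The Hessian of f at 0 is [[0, 0], [0, 0]] with rank 0, so corank 2. A Groebner basis of the Jacobian ideal J(f) in C{p,q} is {q^5, p*q^3 + q^4/8, p^2}; counting standard monomials gives mu = 8. Corank 2; j^3 = -3*p^3 is a perfect cube, so E-series; the 5-jet and mu = 8 give E_8.

E8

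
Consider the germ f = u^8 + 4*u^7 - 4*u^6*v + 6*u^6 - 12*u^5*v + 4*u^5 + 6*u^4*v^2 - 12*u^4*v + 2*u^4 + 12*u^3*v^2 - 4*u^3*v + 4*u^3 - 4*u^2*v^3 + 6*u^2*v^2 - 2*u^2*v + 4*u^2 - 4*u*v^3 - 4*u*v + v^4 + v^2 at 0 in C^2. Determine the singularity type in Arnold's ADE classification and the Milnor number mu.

Type A_3, Milnor number mu = 3.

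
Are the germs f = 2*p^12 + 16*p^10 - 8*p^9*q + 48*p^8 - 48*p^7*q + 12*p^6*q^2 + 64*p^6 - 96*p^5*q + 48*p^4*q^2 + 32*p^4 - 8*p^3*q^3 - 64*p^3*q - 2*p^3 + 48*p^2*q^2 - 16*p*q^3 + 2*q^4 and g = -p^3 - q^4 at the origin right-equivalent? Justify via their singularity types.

The Hessian of f at 0 has rank 0. Corank 2; j^3 = -2*p^3 is a perfect cube, so E-series; the 4-jet and mu = 6 give E_6. The Hessian of g at 0 has rank 0. Corank 2; j^3 = -p^3 is a perfect cube, so E-series; the 4-jet and mu = 6 give E_6. Both have type E_6, hence right-equivalent.

Yes.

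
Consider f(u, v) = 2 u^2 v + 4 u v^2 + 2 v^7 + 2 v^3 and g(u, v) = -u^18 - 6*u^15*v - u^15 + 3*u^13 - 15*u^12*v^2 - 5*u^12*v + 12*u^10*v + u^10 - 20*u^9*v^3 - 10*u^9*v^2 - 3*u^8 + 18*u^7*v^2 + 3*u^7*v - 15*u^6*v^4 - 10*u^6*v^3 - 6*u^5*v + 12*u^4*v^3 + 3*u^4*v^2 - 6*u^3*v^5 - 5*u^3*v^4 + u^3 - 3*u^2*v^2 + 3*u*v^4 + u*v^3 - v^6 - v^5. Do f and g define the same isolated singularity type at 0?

The Hessian of f at 0 has rank 0. Corank 2; j^3 = 2*v*(u + v)^2 has shape L^2 M (L != M), so D-series; mu = 8 gives D_8. The Hessian of g at 0 has rank 0. Corank 2; j^3 = u^3 is a perfect cube, so E-series; the 4-jet and mu = 7 give E_7. f is D_8 but g is E_7, hence not right-equivalent.

No.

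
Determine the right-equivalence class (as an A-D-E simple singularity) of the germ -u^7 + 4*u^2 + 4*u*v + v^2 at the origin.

A_{6}

The Hessian of f at 0 is [[8, 4], [4, 2]] with rank 1, so corank 1. A Groebner basis of the Jacobian ideal J(f) in C{u,v} is {v^6, u + v/2}; counting standard monomials gives mu = 6. Corank 1: A-series; mu = 6 gives A_6.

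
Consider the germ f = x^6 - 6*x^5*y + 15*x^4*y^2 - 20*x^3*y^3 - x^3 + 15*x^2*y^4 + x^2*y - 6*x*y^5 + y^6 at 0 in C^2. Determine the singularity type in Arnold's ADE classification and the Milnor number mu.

The Hessian of f at 0 is [[0, 0], [0, 0]] with rank 0, so corank 2. A Groebner basis of the Jacobian ideal J(f) in C{x,y} is {x*y/6 + y^5, x*y^2, x^2 - x*y}; counting standard monomials gives mu = 7. Corank 2; j^3 = -x^2*(x - y) has shape L^2 M (L != M), so D-series; mu = 7 gives D_7.

Type D7, Milnor number mu = 7.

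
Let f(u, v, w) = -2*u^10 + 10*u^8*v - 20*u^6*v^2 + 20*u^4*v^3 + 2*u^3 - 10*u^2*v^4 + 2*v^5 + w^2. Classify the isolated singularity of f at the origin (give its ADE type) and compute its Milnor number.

The Hessian of f at 0 has rank 1. Corank 2; j^3 = 2*u^3 is a perfect cube, so E-series; the 5-jet and mu = 8 give E_8.

Type E8, Milnor number mu = 8.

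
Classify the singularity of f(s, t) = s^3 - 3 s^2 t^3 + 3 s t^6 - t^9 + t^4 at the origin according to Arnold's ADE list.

E_{6}

The Hessian of f at 0 is [[0, 0], [0, 0]] with rank 0, so corank 2. A Groebner basis of the Jacobian ideal J(f) in C{s,t} is {t^3, s^2}; counting standard monomials gives mu = 6. Corank 2; j^3 = s^3 is a perfect cube, so E-series; the 4-jet and mu = 6 give E_6.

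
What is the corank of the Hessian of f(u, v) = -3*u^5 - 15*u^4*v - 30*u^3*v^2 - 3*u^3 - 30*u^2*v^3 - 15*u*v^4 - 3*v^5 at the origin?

2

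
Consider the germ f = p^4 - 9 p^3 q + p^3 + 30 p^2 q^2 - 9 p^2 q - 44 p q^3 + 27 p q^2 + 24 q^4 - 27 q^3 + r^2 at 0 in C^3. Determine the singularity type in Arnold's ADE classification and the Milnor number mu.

Type E_7, Milnor number mu = 7.

The Hessian of f at 0 has rank 1. Corank 2; j^3 = (p - 3*q)^3 is a perfect cube, so E-series; the 4-jet and mu = 7 give E_7.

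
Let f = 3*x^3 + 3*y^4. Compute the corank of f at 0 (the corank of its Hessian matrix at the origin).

The Hessian at 0 is [[0, 0], [0, 0]] of rank 0; hence corank 2.

2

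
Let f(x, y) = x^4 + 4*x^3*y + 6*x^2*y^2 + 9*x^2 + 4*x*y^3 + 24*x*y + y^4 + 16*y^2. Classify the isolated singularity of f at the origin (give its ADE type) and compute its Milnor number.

Type A_{3}, Milnor number mu = 3.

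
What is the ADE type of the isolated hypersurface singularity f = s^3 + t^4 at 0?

E_{6}

The Hessian of f at 0 is [[0, 0], [0, 0]] with rank 0, so corank 2. A Groebner basis of the Jacobian ideal J(f) in C{s,t} is {t^3, s^2}; counting standard monomials gives mu = 6. Corank 2; j^3 = s^3 is a perfect cube, so E-series; the 4-jet and mu = 6 give E_6.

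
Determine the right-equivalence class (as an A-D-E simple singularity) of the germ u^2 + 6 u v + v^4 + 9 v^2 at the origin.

A_{3}

The Hessian of f at 0 is [[2, 6], [6, 18]] with rank 1, so corank 1. A Groebner basis of the Jacobian ideal J(f) in C{u,v} is {v^3, u + 3*v}; counting standard monomials gives mu = 3. Corank 1: A-series; mu = 3 gives A_3.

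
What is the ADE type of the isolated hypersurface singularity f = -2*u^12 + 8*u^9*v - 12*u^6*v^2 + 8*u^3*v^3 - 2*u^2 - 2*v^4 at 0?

A3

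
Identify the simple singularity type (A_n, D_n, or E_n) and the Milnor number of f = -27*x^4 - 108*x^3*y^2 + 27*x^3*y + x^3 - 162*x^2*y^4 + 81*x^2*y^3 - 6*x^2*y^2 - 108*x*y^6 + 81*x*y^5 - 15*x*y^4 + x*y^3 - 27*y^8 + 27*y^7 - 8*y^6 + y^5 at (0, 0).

The Hessian of f at 0 has rank 0. Corank 2; j^3 = x^3 is a perfect cube, so E-series; the 4-jet and mu = 7 give E_7.

Type E7, Milnor number mu = 7.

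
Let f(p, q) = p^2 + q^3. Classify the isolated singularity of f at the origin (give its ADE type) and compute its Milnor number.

The Hessian of f at 0 is [[2, 0], [0, 0]] with rank 1, so corank 1. A Groebner basis of the Jacobian ideal J(f) in C{p,q} is {q^2, p}; counting standard monomials gives mu = 2. Corank 1: A-series; mu = 2 gives A_2.

Type A_{2}, Milnor number mu = 2.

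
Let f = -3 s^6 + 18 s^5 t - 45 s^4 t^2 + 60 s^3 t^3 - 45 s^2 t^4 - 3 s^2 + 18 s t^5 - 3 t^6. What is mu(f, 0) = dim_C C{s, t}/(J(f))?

5

The Hessian of f at 0 has rank 1. Corank 1: A-series; mu = 5 gives A_5.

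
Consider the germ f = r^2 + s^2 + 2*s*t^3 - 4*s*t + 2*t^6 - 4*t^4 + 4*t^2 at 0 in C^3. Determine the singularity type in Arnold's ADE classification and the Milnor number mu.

Type A_{5}, Milnor number mu = 5.

The Hessian of f at 0 is [[2, -4, 0], [-4, 8, 0], [0, 0, 2]] with rank 2, so corank 1. A Groebner basis of the Jacobian ideal J(f) in C{s,t,r} is {s*t^2 + 2*s - 4*t, s + t^3 - 2*t, s^2 - 4*s*t + 4*t^2, r}; counting standard monomials gives mu = 5. Corank 1: A-series; mu = 5 gives A_5.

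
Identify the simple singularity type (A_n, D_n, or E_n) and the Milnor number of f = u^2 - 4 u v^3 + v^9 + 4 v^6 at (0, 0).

The Hessian of f at 0 is [[2, 0], [0, 0]] with rank 1, so corank 1. A Groebner basis of the Jacobian ideal J(f) in C{u,v} is {u^2*v^2, u^3, -u/2 + v^3}; counting standard monomials gives mu = 8. Corank 1: A-series; mu = 8 gives A_8.

Type A8, Milnor number mu = 8.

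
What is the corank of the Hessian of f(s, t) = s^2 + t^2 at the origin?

0

The Hessian at 0 is [[2, 0], [0, 2]] of rank 2; hence corank 0.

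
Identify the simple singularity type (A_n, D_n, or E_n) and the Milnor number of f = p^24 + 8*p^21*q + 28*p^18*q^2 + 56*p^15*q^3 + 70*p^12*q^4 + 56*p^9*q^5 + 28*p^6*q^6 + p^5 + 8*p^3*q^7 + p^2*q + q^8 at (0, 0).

The Hessian of f at 0 has rank 0. Corank 2; j^3 = p^2*q has shape L^2 M (L != M), so D-series; mu = 9 gives D_9.

Type D_9, Milnor number mu = 9.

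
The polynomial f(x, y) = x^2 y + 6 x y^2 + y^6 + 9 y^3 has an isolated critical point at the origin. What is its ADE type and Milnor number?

Type D_{7}, Milnor number mu = 7.

The Hessian of f at 0 has rank 0. Corank 2; j^3 = y*(x + 3*y)^2 has shape L^2 M (L != M), so D-series; mu = 7 gives D_7.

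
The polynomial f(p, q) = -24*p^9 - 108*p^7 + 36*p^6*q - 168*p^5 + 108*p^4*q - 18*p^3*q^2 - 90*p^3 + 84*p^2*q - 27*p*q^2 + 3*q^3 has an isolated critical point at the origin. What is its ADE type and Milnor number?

Type D4, Milnor number mu = 4.

The Hessian of f at 0 is [[0, 0], [0, 0]] with rank 0, so corank 2. A Groebner basis of the Jacobian ideal J(f) in C{p,q} is {q^3, p^2 - 3*q^2/26, p*q - 9*q^2/26}; counting standard monomials gives mu = 4. Corank 2; j^3 = -3*(3*p - q)*(10*p^2 - 6*p*q + q^2) splits into three distinct lines over C (the quadratic factor has nonzero discriminant), so D_4.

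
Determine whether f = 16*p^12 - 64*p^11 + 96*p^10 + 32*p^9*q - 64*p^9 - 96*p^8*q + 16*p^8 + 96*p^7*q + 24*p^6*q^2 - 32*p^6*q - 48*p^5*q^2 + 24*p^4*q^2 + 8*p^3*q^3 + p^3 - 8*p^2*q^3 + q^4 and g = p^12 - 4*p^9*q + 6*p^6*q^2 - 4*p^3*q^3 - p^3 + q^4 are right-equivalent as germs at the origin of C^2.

Yes.

The Hessian of f at 0 has rank 0. Corank 2; j^3 = p^3 is a perfect cube, so E-series; the 4-jet and mu = 6 give E_6. The Hessian of g at 0 has rank 0. Corank 2; j^3 = -p^3 is a perfect cube, so E-series; the 4-jet and mu = 6 give E_6. Both have type E_6, hence right-equivalent.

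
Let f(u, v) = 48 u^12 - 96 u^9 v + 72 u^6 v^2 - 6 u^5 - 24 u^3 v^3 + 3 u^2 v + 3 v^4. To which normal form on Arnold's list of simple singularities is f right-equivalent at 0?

The Hessian of f at 0 has rank 0. Corank 2; j^3 = 3*u^2*v has shape L^2 M (L != M), so D-series; mu = 5 gives D_5.

D_{5}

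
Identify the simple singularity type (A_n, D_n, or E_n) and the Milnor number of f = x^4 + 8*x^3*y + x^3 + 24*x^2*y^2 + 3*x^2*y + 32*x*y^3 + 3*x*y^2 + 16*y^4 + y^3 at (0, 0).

Type E_6, Milnor number mu = 6.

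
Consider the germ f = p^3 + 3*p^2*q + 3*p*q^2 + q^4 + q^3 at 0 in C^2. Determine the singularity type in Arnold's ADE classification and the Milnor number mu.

The Hessian of f at 0 has rank 0. Corank 2; j^3 = (p + q)^3 is a perfect cube, so E-series; the 4-jet and mu = 6 give E_6.

Type E_6, Milnor number mu = 6.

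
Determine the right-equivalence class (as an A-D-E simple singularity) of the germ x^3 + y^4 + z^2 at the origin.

E_6

The Hessian of f at 0 is [[0, 0, 0], [0, 0, 0], [0, 0, 2]] with rank 1, so corank 2. A Groebner basis of the Jacobian ideal J(f) in C{x,y,z} is {y^3, x^2, z}; counting standard monomials gives mu = 6. Corank 2; j^3 = x^3 is a perfect cube, so E-series; the 4-jet and mu = 6 give E_6.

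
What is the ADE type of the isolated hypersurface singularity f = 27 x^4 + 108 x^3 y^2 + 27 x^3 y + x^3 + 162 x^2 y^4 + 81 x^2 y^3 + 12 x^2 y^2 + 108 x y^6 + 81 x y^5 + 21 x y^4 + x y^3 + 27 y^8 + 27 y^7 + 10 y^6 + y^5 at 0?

The Hessian of f at 0 is [[0, 0], [0, 0]] with rank 0, so corank 2. A Groebner basis of the Jacobian ideal J(f) in C{x,y} is {x^2/6 + y^4 + y^3/18, x^3, x^2*y - x^2/18 - y^3/54, x^2/6 + x*y^2 + y^3/18}; counting standard monomials gives mu = 7. Corank 2; j^3 = x^3 is a perfect cube, so E-series; the 4-jet and mu = 7 give E_7.

E_{7}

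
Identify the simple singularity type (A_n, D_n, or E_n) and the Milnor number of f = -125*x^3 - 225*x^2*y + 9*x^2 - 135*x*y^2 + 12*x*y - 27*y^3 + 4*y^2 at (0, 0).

Type A_{2}, Milnor number mu = 2.

The Hessian of f at 0 is [[18, 12], [12, 8]] with rank 1, so corank 1. A Groebner basis of the Jacobian ideal J(f) in C{x,y} is {y^2, x + 2*y/3}; counting standard monomials gives mu = 2. Corank 1: A-series; mu = 2 gives A_2.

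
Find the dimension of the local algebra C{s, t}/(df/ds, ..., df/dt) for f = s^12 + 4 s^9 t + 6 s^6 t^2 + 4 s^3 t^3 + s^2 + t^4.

3

The Hessian of f at 0 is [[2, 0], [0, 0]] with rank 1, so corank 1. A Groebner basis of the Jacobian ideal J(f) in C{s,t} is {t^3, s}; counting standard monomials gives mu = 3. Corank 1: A-series; mu = 3 gives A_3.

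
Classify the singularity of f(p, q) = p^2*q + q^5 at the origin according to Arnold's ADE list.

The Hessian of f at 0 is [[0, 0], [0, 0]] with rank 0, so corank 2. A Groebner basis of the Jacobian ideal J(f) in C{p,q} is {p^2/5 + q^4, p^3, p*q}; counting standard monomials gives mu = 6. Corank 2; j^3 = p^2*q has shape L^2 M (L != M), so D-series; mu = 6 gives D_6.

D_{6}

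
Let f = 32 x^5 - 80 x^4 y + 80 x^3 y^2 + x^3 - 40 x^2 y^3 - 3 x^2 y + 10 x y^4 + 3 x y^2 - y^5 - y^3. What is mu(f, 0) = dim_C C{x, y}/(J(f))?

8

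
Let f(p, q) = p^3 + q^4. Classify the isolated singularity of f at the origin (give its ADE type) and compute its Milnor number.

The Hessian of f at 0 is [[0, 0], [0, 0]] with rank 0, so corank 2. A Groebner basis of the Jacobian ideal J(f) in C{p,q} is {q^3, p^2}; counting standard monomials gives mu = 6. Corank 2; j^3 = p^3 is a perfect cube, so E-series; the 4-jet and mu = 6 give E_6.

Type E_{6}, Milnor number mu = 6.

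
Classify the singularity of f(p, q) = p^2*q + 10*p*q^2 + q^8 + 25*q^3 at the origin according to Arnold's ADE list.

D_9

The Hessian of f at 0 has rank 0. Corank 2; j^3 = q*(p + 5*q)^2 has shape L^2 M (L != M), so D-series; mu = 9 gives D_9.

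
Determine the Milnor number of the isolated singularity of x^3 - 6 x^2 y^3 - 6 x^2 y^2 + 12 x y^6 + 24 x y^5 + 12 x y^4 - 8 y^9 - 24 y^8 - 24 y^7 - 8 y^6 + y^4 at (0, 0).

6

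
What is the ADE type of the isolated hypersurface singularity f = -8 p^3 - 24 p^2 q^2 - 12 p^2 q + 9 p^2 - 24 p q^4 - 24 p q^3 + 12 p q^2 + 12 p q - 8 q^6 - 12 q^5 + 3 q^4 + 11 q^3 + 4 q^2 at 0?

A2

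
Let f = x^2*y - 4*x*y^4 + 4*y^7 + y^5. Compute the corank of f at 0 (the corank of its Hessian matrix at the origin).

2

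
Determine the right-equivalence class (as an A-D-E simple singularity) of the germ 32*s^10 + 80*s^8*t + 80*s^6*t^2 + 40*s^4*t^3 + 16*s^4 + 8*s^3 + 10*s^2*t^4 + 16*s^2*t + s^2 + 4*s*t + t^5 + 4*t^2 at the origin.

A4

The Hessian of f at 0 has rank 1. Corank 1: A-series; mu = 4 gives A_4.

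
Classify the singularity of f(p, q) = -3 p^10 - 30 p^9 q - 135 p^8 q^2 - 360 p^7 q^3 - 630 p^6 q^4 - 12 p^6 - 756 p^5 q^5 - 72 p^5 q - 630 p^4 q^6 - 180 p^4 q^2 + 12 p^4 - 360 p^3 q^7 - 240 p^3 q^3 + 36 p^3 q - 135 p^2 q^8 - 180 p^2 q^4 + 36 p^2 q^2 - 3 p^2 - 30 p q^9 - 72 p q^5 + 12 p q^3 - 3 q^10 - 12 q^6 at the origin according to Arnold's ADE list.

A9

The Hessian of f at 0 is [[-6, 0], [0, 0]] with rank 1, so corank 1. A Groebner basis of the Jacobian ideal J(f) in C{p,q} is {-2*p*q^2 + p/4 + q^5 - q^3/2, p^2/4 + p*q^3 - p*q/4 + q^4/2, p^3, p^2*q + p*q^2 - p/6 + q^3/3}; counting standard monomials gives mu = 9. Corank 1: A-series; mu = 9 gives A_9.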